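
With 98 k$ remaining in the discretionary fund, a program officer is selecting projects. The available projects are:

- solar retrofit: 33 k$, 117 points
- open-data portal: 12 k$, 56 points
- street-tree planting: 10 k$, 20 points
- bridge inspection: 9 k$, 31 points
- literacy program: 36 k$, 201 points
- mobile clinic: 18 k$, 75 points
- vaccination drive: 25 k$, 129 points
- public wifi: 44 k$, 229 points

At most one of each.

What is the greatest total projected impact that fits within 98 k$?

505

The ratio heuristic lands on open-data portal + literacy program + public wifi (486) but leaves 6 k$ idle.
The 12 k$ tied up in open-data portal is better spent on mobile clinic — total rises to 505 (98 k$).
An exhaustive check of the 256 subsets confirms 505.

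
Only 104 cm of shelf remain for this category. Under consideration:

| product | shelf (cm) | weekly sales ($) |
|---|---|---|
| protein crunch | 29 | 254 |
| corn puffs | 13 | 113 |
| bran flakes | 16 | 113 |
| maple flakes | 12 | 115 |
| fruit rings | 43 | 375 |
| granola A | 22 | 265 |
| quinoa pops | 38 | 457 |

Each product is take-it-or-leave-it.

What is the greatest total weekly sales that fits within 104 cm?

Greedy by ratio would take protein crunch + maple flakes + granola A + quinoa pops: 101 cm used, total 1091.
Dropping protein crunch and maple flakes frees 41 cm; slotting in fruit rings (43 cm) lifts the total to 1097 at 103 cm.
Every other selection either busts 104 cm or fails to beat 1097.

1097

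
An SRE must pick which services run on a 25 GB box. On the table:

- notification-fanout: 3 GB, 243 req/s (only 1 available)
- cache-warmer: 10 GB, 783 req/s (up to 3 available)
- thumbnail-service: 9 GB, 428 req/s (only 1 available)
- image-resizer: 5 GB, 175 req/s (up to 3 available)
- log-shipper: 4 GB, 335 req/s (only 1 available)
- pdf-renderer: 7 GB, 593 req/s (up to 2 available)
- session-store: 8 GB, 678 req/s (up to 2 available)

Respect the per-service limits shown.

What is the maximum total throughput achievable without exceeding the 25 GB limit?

2107

Density check — session-store 84.75, pdf-renderer 84.71, log-shipper 83.75, notification-fanout 81.00 are the best per GB.
Taking the top-ratio services first gives pdf-renderer + 2×session-store for 1949 (23 GB).
Dropping session-store frees 8 GB; slotting in notification-fanout + pdf-renderer (10 GB) lifts the total to 2107 at 25 GB.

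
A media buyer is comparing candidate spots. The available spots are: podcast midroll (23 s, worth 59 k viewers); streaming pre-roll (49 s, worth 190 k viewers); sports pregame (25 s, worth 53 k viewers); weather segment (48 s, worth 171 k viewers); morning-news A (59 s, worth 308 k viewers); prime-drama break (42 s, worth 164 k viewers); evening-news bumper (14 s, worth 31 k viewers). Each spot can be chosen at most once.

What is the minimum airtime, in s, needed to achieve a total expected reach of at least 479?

107

Need the lightest bundle worth ≥ 479.
Taking weather segment + morning-news A gives 479 (≥ 479) for 107 s.
Below 107 s the best achievable stays under 479.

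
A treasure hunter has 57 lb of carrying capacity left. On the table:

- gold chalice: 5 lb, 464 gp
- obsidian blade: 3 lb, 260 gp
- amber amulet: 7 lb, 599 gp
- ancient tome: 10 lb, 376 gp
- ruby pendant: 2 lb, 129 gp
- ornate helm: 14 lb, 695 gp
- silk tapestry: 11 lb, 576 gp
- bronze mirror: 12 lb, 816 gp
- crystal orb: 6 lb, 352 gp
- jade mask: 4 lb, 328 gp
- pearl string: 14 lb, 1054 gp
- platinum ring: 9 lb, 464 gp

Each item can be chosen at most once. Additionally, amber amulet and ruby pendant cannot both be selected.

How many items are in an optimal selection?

7

The maximum value within 57 lb is 4097.
gold chalice + obsidian blade + amber amulet + silk tapestry + bronze mirror + jade mask + pearl string hits 4097 at 56 lb.
Any selection reaching 4097 contains exactly 7 items.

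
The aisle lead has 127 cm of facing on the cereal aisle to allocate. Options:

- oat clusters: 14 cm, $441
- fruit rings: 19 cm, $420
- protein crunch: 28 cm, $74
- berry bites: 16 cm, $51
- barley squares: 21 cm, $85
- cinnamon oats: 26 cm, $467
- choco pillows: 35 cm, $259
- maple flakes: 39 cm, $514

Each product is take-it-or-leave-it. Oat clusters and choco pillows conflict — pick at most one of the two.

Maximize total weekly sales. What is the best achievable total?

Density check — oat clusters 31.50, fruit rings 22.11, cinnamon oats 17.96 are the best per cm.
Oat clusters + fruit rings + barley squares + cinnamon oats + maple flakes uses 119 of the 127 cm and totals 1927.
That's the maximum — no feasible swap from here does better than 1927.

1927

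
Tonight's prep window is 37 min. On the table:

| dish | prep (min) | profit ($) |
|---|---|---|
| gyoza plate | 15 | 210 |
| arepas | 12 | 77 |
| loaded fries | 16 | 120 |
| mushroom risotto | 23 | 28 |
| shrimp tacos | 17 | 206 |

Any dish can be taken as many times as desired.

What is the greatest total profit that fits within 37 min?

420

The ratio ordering already packs tightly: 2×gyoza plate, 30 min, 420.
Every other selection either busts 37 min or fails to beat 420.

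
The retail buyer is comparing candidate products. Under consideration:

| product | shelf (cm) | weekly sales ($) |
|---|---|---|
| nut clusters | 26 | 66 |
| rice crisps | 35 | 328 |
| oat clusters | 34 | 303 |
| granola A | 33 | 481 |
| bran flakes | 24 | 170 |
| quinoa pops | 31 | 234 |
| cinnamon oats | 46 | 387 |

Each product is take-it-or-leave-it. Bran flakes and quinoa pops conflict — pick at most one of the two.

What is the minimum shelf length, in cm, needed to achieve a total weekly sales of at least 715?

Look for the lowest-shelf combination reaching 715.
Taking granola A + quinoa pops gives 715 (≥ 715) for 64 cm.
No combination under 64 cm hits 715.

64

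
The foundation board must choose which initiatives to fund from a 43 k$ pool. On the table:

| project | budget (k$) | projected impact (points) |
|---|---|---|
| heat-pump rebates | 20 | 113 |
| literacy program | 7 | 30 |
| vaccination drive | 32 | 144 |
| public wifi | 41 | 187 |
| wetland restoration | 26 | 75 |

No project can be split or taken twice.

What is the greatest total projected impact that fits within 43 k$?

187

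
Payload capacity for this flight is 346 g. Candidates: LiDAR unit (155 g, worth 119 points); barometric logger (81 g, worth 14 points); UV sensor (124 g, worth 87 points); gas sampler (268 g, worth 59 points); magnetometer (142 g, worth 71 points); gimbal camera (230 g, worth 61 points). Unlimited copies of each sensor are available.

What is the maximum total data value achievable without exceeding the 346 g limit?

238

By data value per g: LiDAR unit 0.77, UV sensor 0.70, magnetometer 0.50 lead.
Best packing: 2×LiDAR unit — 310 g, 238 total.
The spare 36 g is too small for any remaining sensor, and no exchange beats 238.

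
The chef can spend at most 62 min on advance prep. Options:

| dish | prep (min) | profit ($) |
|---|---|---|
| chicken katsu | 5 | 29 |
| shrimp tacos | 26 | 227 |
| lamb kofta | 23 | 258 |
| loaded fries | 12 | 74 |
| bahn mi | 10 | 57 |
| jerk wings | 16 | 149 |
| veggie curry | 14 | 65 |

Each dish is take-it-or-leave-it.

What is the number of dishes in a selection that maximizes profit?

The maximum profit within 62 min is 559.
One optimal bundle: shrimp tacos + lamb kofta + loaded fries (61 min).
All optima have 3 dishes.

3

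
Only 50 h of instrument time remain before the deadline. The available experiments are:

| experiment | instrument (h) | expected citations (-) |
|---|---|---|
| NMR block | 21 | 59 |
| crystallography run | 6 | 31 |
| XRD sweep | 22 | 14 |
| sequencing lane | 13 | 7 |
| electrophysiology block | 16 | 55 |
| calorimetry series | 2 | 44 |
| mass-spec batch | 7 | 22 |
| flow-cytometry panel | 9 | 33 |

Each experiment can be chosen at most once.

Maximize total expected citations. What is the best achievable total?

191

Greedy by ratio would take crystallography run + electrophysiology block + calorimetry series + mass-spec batch + flow-cytometry panel: 40 h used, total 185.
Dropping crystallography run and mass-spec batch frees 13 h; slotting in NMR block (21 h) lifts the total to 191 at 48 h.
Runner-up NMR block + crystallography run + electrophysiology block + calorimetry series tops out at 189.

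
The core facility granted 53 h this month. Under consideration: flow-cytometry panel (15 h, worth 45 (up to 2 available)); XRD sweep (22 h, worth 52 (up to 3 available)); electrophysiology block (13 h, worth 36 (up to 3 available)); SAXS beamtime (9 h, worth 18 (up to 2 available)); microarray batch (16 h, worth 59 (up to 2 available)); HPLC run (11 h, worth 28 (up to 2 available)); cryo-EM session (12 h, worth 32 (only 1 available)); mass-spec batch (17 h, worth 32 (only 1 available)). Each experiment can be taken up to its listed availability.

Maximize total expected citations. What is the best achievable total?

Greedy by ratio would take flow-cytometry panel + 2×microarray batch: 47 h used, total 163.
The 15 h tied up in flow-cytometry panel is better spent on SAXS beamtime + cryo-EM session — total rises to 168 (53 h).
Nothing else within 53 h beats 168.

168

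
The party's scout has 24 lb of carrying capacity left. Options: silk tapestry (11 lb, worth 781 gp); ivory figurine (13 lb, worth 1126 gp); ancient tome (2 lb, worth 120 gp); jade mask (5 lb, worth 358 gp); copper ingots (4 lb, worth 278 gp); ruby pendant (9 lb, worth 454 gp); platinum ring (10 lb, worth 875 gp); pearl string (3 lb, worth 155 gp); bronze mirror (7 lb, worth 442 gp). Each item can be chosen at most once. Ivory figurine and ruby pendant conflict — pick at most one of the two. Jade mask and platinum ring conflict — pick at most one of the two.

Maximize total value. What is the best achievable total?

Taking ivory figurine + platinum ring: 23 lb used, 2001 in value.

2001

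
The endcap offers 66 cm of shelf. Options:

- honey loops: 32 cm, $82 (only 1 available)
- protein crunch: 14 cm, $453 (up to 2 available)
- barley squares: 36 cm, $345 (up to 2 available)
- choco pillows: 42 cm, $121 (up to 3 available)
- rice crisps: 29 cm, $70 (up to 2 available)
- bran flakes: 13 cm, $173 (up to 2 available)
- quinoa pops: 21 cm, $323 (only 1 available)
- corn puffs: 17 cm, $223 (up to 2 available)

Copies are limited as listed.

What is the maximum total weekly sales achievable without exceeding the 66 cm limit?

1452

The ratio heuristic lands on 2×protein crunch + bran flakes + quinoa pops (1402) but leaves 4 cm idle.
The 13 cm tied up in bran flakes is better spent on corn puffs — total rises to 1452 (66 cm).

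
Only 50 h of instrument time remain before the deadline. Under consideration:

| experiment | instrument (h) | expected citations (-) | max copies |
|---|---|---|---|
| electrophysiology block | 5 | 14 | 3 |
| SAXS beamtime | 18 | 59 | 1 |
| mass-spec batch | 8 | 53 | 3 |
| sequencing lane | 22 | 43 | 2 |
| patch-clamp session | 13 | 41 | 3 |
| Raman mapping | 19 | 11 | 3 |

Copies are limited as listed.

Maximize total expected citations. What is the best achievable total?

241

The ratio heuristic lands on electrophysiology block + SAXS beamtime + 3×mass-spec batch (232) but leaves 3 h idle.
Replace electrophysiology block and SAXS beamtime with 2×patch-clamp session: the trade gains 9 net, giving 241 at 50 h.
Nothing else within 50 h beats 241.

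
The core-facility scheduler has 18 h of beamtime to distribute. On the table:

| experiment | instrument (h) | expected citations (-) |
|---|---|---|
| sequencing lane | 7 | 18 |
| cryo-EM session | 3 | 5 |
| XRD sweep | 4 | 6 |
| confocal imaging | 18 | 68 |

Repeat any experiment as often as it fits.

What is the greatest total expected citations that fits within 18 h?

68

Taking confocal imaging: 18 h used, 68 in expected citations.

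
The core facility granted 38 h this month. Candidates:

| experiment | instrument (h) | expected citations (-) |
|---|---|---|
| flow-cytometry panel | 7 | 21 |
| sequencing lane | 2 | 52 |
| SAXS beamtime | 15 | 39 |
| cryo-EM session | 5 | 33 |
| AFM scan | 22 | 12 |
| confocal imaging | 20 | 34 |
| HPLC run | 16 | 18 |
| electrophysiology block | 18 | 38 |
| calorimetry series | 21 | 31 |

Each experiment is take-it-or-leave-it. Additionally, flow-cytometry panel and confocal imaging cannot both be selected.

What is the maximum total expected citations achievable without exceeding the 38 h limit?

Flow-cytometry panel + sequencing lane + SAXS beamtime + cryo-EM session uses 29 of the 38 h and totals 145.
Runner-up flow-cytometry panel + sequencing lane + cryo-EM session + electrophysiology block tops out at 144.

145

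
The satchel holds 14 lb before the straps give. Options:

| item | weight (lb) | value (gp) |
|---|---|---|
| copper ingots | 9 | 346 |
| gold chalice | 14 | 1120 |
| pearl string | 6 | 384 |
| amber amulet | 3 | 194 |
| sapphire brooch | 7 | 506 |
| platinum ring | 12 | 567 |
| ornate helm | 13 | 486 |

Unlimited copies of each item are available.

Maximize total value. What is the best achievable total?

Ranking by ratio (value/lb): gold chalice 80.00, sapphire brooch 72.29, amber amulet 64.67.
The ratio ordering already packs tightly: gold chalice, 14 lb, 1120.

1120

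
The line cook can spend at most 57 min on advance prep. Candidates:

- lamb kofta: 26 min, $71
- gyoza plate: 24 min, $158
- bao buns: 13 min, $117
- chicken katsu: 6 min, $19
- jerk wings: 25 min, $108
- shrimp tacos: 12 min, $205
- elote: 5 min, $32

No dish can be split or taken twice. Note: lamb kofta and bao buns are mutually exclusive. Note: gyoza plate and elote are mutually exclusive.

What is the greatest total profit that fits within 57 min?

499

Taking gyoza plate + bao buns + chicken katsu + shrimp tacos: 55 min used, 499 in profit.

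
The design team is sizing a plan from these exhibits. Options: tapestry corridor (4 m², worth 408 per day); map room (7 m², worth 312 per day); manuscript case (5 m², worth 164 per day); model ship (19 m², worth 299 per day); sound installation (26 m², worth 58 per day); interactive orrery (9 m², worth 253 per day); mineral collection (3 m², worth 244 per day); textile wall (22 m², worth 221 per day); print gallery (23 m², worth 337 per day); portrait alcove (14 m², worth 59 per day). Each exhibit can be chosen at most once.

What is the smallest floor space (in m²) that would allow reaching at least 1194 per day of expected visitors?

23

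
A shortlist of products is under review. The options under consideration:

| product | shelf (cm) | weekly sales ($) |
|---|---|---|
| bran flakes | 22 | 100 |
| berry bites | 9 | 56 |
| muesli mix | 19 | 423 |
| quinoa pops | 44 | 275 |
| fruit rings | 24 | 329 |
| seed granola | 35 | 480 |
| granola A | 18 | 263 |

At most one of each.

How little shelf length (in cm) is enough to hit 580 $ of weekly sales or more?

Minimise cm subject to total weekly sales ≥ 580.
Taking muesli mix + granola A gives 686 (≥ 580) for 37 cm.
Below 37 cm the best achievable stays under 580.

37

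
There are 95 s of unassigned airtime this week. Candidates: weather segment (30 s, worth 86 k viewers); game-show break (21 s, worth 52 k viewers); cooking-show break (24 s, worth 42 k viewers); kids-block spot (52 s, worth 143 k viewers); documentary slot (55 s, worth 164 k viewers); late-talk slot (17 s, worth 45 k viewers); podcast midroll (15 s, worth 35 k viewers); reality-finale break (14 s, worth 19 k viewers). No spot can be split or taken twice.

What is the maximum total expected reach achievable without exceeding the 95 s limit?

261

Greedy by ratio would take weather segment + documentary slot: 85 s used, total 250.
Replace weather segment with game-show break + late-talk slot: the trade gains 11 net, giving 261 at 93 s.
No other feasible combination exceeds 261.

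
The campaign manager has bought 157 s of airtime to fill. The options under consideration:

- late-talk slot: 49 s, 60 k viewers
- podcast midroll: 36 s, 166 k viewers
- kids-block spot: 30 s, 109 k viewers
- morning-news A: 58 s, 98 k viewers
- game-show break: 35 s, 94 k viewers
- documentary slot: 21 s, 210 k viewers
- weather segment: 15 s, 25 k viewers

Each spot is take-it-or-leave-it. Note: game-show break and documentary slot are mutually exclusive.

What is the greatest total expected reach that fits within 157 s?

By expected reach per s: documentary slot 10.00, podcast midroll 4.61, kids-block spot 3.63 lead.
Podcast midroll + kids-block spot + morning-news A + documentary slot uses 145 of the 157 s and totals 583.
Next best is late-talk slot + podcast midroll + kids-block spot + documentary slot + weather segment at 570 (151 s) — short by 13.

583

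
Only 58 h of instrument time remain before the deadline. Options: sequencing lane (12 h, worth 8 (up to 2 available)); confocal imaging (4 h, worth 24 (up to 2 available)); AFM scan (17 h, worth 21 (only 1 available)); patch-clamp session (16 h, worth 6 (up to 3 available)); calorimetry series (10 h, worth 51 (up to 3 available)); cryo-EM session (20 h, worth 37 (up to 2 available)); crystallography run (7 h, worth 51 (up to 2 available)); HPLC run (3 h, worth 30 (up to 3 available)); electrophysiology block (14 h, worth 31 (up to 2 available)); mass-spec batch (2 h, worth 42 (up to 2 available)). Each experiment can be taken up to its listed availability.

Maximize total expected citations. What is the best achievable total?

Density check — mass-spec batch 21.00, HPLC run 10.00, crystallography run 7.29, confocal imaging 6.00 are the best per h.
A density-first pass picks 2×confocal imaging + 2×calorimetry series + 2×crystallography run + 3×HPLC run + 2×mass-spec batch — 426 at 55 h.
Dropping 2×confocal imaging frees 8 h; slotting in calorimetry series (10 h) lifts the total to 429 at 57 h.
The spare 1 h is too small for any remaining experiment, and no exchange beats 429.

429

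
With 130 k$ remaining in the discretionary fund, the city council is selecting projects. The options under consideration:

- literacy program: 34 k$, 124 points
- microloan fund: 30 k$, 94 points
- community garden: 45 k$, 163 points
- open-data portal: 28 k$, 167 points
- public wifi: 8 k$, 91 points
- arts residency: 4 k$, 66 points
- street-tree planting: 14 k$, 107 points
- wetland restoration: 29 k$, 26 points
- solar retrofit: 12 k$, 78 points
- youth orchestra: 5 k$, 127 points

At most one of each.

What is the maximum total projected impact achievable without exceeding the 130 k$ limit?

799

Density check — youth orchestra 25.40, arts residency 16.50, public wifi 11.38 are the best per k$.
Greedy by ratio would take literacy program + open-data portal + public wifi + arts residency + street-tree planting + solar retrofit + youth orchestra: 105 k$ used, total 760.
The 34 k$ tied up in literacy program is better spent on community garden — total rises to 799 (116 k$).
An exhaustive check of the 1024 subsets confirms 799.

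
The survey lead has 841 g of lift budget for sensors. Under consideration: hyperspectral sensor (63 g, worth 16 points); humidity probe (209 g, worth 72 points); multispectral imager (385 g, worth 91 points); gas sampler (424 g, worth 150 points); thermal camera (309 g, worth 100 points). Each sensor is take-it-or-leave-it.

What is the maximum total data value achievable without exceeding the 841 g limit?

266

Ranking by ratio (data value/g): gas sampler 0.35, humidity probe 0.34, thermal camera 0.32.
Filling by ratio: hyperspectral sensor + humidity probe + gas sampler for 238, with 145 g left unused.
Replace humidity probe with thermal camera: the trade gains 28 net, giving 266 at 796 g.
The spare 45 g is too small for any remaining sensor, and no exchange beats 266.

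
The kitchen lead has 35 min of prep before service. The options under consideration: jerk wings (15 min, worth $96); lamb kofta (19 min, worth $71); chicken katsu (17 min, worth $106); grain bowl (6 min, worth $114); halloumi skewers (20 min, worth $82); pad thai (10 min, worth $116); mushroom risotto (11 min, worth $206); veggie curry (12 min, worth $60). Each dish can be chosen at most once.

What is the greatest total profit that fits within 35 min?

436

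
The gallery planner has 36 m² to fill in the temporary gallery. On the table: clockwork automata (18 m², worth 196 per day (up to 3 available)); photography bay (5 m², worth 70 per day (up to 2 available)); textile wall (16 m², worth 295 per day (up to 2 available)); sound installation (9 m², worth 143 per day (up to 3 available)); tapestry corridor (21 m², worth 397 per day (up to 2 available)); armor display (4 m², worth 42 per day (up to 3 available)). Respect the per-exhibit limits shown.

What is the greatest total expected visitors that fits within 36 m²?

632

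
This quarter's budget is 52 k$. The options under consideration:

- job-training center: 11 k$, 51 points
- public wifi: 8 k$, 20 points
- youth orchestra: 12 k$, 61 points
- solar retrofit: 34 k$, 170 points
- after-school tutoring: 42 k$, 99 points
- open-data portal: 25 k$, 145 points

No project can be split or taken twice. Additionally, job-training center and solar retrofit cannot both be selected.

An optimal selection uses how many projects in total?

Best achievable projected impact is 257.
One optimal bundle: job-training center + youth orchestra + open-data portal (48 k$).
Any selection reaching 257 contains exactly 3 projects.

3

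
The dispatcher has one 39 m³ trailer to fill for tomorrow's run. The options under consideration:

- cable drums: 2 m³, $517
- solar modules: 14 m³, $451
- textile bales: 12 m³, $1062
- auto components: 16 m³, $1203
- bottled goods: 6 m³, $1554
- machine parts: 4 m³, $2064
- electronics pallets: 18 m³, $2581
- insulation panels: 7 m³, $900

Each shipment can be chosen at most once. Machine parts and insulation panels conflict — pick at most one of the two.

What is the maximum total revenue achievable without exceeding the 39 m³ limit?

6716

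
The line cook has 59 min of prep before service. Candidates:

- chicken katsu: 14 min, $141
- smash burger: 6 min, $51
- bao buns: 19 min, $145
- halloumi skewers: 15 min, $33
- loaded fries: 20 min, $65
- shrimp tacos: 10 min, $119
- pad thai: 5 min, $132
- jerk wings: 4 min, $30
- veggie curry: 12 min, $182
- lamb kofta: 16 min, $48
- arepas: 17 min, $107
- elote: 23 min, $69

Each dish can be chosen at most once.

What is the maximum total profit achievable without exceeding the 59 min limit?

681

The ratio heuristic lands on chicken katsu + smash burger + shrimp tacos + pad thai + jerk wings + veggie curry (655) but leaves 8 min idle.
The 10 min tied up in smash burger and jerk wings is better spent on arepas — total rises to 681 (58 min).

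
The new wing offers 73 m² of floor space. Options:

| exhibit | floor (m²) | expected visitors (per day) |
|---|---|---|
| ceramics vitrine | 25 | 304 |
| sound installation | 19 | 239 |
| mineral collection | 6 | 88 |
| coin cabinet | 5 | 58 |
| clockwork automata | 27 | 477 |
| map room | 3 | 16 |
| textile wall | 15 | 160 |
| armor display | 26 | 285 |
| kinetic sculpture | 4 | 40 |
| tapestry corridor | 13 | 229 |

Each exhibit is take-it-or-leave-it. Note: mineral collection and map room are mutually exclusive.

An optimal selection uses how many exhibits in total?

The maximum expected visitors within 73 m² is 1098.
One optimal bundle: ceramics vitrine + mineral collection + clockwork automata + tapestry corridor (71 m²).
Every optimal selection uses 4 exhibits.

4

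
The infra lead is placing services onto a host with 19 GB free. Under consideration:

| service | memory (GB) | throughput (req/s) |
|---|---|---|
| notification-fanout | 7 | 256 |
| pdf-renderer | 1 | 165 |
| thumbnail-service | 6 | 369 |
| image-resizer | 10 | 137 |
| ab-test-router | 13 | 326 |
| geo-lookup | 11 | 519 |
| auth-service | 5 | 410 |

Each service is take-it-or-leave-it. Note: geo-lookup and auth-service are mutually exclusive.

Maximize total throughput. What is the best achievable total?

Notification-fanout + pdf-renderer + thumbnail-service + auth-service uses 19 of the 19 GB and totals 1200.
No other feasible combination exceeds 1200.

1200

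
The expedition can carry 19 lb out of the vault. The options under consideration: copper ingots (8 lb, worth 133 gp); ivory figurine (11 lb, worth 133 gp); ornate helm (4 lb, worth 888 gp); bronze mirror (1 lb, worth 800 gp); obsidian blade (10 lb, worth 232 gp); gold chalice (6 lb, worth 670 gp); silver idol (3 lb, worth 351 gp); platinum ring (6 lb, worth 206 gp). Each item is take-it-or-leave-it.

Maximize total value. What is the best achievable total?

Taking ornate helm + bronze mirror + gold chalice + silver idol: 14 lb used, 2709 in value.
Next best is ornate helm + bronze mirror + gold chalice + platinum ring at 2564 (17 lb) — short by 145.

2709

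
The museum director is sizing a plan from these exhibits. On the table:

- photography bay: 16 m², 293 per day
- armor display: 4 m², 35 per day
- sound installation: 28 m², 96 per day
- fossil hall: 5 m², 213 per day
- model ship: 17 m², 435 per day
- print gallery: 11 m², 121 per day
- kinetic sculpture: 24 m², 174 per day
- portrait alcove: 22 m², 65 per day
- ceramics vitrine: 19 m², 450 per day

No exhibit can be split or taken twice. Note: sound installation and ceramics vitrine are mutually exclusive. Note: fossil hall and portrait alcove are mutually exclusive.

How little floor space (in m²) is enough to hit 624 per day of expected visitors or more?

22

Minimise m² subject to total expected visitors ≥ 624.
fossil hall + model ship: 648 expected visitors at 22 m².
Any bundle with less than 22 m² falls short of 624.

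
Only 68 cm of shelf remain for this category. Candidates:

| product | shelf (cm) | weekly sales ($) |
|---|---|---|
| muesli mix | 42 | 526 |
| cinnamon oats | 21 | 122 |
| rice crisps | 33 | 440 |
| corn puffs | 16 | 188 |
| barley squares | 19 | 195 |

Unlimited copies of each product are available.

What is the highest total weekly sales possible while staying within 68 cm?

Taking 2×rice crisps: 66 cm used, 880 in weekly sales.
No other feasible combination exceeds 880.

880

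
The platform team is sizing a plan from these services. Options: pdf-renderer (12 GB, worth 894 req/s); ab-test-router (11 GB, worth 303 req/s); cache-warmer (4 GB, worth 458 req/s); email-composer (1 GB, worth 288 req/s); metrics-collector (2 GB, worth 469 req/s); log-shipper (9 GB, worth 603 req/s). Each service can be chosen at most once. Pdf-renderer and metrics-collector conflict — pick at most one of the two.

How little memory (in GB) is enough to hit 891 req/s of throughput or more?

Minimise GB subject to total throughput ≥ 891.
cache-warmer + metrics-collector: 927 throughput at 6 GB.
Below 6 GB the best achievable stays under 891.

6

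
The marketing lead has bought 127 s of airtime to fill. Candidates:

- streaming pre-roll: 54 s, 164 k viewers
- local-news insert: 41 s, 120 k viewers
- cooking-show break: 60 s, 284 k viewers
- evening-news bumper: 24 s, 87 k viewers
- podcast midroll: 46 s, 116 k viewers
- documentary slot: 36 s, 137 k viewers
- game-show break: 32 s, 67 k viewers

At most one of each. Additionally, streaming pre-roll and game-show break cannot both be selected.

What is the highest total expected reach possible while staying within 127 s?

508

The ratio ordering already packs tightly: cooking-show break + evening-news bumper + documentary slot, 120 s, 508.
An exhaustive check of the 128 subsets confirms 508.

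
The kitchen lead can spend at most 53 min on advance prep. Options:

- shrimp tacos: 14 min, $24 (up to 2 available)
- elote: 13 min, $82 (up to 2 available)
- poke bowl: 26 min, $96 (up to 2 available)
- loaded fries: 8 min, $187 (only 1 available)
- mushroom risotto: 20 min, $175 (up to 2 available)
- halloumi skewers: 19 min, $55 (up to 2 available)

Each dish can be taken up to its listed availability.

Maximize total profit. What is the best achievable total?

537

Ranking by ratio (profit/min): loaded fries 23.38, mushroom risotto 8.75, elote 6.31, poke bowl 3.69.
Loaded fries + 2×mushroom risotto uses 48 of the 53 min and totals 537.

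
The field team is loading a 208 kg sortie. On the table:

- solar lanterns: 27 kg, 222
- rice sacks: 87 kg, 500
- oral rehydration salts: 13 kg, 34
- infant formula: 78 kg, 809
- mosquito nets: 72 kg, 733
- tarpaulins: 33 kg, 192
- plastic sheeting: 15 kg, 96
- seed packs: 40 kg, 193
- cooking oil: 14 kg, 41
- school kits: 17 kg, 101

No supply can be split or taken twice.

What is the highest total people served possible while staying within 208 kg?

Greedy by ratio would take solar lanterns + infant formula + mosquito nets + plastic sheeting + cooking oil: 206 kg used, total 1901.
Dropping plastic sheeting frees 15 kg; slotting in school kits (17 kg) lifts the total to 1906 at 208 kg.
Nothing else within 208 kg beats 1906.

1906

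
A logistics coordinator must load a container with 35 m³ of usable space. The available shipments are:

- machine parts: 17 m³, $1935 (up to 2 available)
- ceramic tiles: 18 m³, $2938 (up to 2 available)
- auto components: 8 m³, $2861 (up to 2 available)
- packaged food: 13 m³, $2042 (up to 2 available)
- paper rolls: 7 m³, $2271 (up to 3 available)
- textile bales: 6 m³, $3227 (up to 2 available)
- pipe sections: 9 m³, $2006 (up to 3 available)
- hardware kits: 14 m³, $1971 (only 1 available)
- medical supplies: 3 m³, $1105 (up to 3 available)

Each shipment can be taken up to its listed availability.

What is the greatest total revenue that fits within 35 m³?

14447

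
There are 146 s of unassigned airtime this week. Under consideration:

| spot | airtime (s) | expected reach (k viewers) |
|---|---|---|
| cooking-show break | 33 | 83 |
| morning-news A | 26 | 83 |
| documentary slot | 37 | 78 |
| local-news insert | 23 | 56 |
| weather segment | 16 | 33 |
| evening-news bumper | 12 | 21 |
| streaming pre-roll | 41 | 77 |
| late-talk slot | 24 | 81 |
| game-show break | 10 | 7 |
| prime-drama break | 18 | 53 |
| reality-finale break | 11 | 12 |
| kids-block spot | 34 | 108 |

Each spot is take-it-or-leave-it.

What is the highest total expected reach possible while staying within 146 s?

420

Cooking-show break + morning-news A + late-talk slot + prime-drama break + reality-finale break + kids-block spot uses 146 of the 146 s and totals 420.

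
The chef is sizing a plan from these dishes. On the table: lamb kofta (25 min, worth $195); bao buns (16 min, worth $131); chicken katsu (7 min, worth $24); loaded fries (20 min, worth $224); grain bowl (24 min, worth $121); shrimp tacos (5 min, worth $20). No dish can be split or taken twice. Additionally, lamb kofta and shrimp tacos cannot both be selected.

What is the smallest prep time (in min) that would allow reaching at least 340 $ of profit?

36

Minimise min subject to total profit ≥ 340.
bao buns + loaded fries reaches 355 using 36 min.
No combination under 36 min hits 340.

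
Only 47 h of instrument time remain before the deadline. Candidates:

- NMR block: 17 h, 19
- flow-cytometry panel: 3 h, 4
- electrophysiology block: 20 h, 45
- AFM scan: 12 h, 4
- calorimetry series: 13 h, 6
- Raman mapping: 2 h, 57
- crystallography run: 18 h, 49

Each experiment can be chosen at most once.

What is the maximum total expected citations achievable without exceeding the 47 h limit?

155

Taking flow-cytometry panel + electrophysiology block + Raman mapping + crystallography run: 43 h used, 155 in expected citations.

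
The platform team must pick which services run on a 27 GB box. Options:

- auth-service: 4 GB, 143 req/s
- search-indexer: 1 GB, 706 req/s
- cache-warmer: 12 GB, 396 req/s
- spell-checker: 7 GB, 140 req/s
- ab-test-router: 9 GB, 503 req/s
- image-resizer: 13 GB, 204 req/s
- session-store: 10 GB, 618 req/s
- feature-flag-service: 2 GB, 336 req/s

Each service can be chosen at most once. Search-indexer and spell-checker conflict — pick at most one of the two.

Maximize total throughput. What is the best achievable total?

Ranking by ratio (throughput/GB): search-indexer 706.00, feature-flag-service 168.00, session-store 61.80, ab-test-router 55.89.
Best packing: auth-service + search-indexer + ab-test-router + session-store + feature-flag-service — 26 GB, 2306 total.
Runner-up search-indexer + ab-test-router + session-store + feature-flag-service tops out at 2163.

2306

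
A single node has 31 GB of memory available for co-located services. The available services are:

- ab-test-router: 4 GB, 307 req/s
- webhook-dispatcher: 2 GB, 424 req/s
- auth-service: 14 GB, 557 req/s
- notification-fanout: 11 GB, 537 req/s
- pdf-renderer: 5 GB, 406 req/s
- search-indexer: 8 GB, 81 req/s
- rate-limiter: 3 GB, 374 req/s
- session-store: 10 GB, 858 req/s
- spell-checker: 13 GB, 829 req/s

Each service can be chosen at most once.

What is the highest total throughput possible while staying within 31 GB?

2599

Density check — webhook-dispatcher 212.00, rate-limiter 124.67, session-store 85.80, pdf-renderer 81.20 are the best per GB.
Taking the top-ratio services first gives ab-test-router + webhook-dispatcher + pdf-renderer + rate-limiter + session-store for 2369 (24 GB).
Replace ab-test-router with notification-fanout: the trade gains 230 net, giving 2599 at 31 GB.
Next best is webhook-dispatcher + pdf-renderer + session-store + spell-checker at 2517 (30 GB) — short by 82.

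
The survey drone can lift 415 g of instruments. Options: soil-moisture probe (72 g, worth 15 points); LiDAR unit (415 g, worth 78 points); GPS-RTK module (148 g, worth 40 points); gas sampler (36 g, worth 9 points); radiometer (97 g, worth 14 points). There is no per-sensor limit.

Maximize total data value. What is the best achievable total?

107

Ranking by ratio (data value/g): GPS-RTK module 0.27, gas sampler 0.25, soil-moisture probe 0.21, LiDAR unit 0.19.
Taking 2×GPS-RTK module + 3×gas sampler: 404 g used, 107 in data value.
Every other selection either busts 415 g or fails to beat 107.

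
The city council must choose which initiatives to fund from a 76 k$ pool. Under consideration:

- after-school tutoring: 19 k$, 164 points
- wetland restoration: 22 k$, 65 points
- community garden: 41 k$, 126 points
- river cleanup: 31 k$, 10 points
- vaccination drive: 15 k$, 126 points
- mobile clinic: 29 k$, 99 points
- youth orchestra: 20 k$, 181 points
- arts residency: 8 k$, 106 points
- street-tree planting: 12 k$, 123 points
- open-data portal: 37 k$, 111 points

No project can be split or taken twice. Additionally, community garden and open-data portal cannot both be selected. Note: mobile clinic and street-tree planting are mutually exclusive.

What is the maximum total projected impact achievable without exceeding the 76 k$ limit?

Ranking by ratio (projected impact/k$): arts residency 13.25, street-tree planting 10.25, youth orchestra 9.05.
The ratio ordering already packs tightly: after-school tutoring + vaccination drive + youth orchestra + arts residency + street-tree planting, 74 k$, 700.

700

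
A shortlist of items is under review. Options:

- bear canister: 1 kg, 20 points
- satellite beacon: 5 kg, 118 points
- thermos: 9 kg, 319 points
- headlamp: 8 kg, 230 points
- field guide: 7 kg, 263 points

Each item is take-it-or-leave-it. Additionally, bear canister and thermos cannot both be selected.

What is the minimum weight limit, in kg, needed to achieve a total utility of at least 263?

7

Need the lightest bundle worth ≥ 263.
Taking field guide gives 263 (≥ 263) for 7 kg.
Any bundle with less than 7 kg falls short of 263.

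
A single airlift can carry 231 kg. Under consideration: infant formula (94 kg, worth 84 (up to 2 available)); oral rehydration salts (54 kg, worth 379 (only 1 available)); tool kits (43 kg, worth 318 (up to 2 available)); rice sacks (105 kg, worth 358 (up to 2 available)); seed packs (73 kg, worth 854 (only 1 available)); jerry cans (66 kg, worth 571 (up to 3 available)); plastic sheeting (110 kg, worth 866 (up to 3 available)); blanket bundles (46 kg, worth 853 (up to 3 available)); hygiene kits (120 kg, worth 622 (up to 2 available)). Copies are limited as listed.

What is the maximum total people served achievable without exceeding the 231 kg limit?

Seed packs + 3×blanket bundles uses 211 of the 231 kg and totals 3413.
The spare 20 kg is too small for any remaining supply, and no exchange beats 3413.

3413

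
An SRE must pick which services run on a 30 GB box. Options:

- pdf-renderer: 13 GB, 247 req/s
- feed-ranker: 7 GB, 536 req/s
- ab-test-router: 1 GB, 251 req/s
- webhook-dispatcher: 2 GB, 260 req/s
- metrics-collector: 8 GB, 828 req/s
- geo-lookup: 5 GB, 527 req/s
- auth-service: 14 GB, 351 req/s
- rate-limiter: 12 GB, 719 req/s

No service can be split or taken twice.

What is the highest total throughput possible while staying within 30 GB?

Taking the top-ratio services first gives feed-ranker + ab-test-router + webhook-dispatcher + metrics-collector + geo-lookup for 2402 (23 GB).
Dropping geo-lookup frees 5 GB; slotting in rate-limiter (12 GB) lifts the total to 2594 at 30 GB.
Runner-up ab-test-router + webhook-dispatcher + metrics-collector + geo-lookup + rate-limiter tops out at 2585.

2594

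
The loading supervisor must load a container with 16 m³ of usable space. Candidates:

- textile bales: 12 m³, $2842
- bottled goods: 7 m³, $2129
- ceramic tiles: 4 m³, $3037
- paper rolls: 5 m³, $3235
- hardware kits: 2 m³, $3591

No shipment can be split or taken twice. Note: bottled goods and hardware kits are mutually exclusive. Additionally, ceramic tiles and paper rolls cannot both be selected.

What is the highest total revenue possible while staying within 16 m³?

6826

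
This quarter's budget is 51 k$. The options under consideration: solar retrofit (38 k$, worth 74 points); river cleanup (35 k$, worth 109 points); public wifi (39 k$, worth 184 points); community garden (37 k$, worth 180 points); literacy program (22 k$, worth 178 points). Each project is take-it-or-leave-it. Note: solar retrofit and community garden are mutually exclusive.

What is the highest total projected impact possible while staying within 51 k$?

184

Greedy by ratio would take literacy program: 22 k$ used, total 178.
Replace literacy program with public wifi: the trade gains 6 net, giving 184 at 39 k$.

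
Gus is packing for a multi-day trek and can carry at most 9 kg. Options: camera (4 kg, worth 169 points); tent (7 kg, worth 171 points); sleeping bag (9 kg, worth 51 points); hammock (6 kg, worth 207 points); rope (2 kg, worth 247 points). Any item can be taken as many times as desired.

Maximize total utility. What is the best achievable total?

988

4×rope uses 8 of the 9 kg and totals 988.
Every other selection either busts 9 kg or fails to beat 988.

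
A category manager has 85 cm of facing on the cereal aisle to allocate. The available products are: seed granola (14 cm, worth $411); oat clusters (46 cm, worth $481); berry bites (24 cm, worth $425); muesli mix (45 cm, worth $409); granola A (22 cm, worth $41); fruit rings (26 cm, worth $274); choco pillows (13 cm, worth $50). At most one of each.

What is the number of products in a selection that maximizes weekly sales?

Optimal total is 1317.
seed granola + oat clusters + berry bites hits 1317 at 84 cm.
Any selection reaching 1317 contains exactly 3 products.

3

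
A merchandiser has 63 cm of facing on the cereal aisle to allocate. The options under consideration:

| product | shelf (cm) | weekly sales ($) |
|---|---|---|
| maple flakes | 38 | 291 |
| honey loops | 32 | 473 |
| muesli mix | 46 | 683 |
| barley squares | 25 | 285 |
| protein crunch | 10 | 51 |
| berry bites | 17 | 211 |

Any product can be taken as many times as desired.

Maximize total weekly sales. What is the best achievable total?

Best packing: muesli mix + berry bites — 63 cm, 894 total.
That's the maximum — no swap from here does better than 894.

894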